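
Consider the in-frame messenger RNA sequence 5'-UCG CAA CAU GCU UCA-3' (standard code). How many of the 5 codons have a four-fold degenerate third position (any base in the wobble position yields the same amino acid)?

Codon 1 UCG (Ser): third position 4-fold.
Codon 2 CAA (Gln): third position 2-fold.
Codon 3 CAU (His): third position 2-fold.
Codon 4 GCU (Ala): third position 4-fold.
Codon 5 UCA (Ser): third position 4-fold.
Four-fold degenerate third positions: 3.

3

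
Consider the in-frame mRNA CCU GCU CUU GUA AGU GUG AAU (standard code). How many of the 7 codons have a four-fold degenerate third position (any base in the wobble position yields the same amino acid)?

Codon 1 CCU (Pro): third position 4-fold.
Codon 2 GCU (Ala): third position 4-fold.
Codon 3 CUU (Leu): third position 4-fold.
Codon 4 GUA (Val): third position 4-fold.
Codon 5 AGU (Ser): third position 2-fold.
Codon 6 GUG (Val): third position 4-fold.
Codon 7 AAU (Asn): third position 2-fold.
Four-fold degenerate third positions: 5.

5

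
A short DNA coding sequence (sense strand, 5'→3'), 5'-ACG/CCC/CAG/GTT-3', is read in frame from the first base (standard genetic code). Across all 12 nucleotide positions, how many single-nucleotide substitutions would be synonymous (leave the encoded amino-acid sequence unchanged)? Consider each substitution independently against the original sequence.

10

Codon 1 (ACG, Thr): 3 synonymous substitutions.
Codon 2 (CCC, Pro): 3 synonymous substitutions.
Codon 3 (CAG, Gln): 1 synonymous substitution.
Codon 4 (GTT, Val): 3 synonymous substitutions.
Total: 3 + 3 + 1 + 3 = 10.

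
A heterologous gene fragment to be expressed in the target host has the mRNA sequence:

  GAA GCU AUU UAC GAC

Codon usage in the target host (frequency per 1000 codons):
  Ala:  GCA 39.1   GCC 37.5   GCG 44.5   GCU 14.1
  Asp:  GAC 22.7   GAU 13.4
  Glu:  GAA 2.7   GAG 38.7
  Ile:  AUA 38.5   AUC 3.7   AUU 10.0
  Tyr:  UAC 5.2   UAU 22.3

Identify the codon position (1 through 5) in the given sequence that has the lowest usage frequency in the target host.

1

Codon 1 GAA (Glu): 2.7 per 1000.
Codon 2 GCU (Ala): 14.1 per 1000.
Codon 3 AUU (Ile): 10.0 per 1000.
Codon 4 UAC (Tyr): 5.2 per 1000.
Codon 5 GAC (Asp): 22.7 per 1000.
Lowest frequency is 2.7 at codon 1.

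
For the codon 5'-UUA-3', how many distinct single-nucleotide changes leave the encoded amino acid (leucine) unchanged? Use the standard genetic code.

Position 1: CUA → 1 synonymous.
Position 2: none → 0 synonymous.
Position 3: UUG → 1 synonymous.
Total: 1 + 0 + 1 = 2.

2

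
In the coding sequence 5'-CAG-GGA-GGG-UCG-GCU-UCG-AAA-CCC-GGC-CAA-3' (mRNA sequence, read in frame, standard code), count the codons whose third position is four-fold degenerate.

Codon 1 CAG (Gln): third position 2-fold.
Codon 2 GGA (Gly): third position 4-fold.
Codon 3 GGG (Gly): third position 4-fold.
Codon 4 UCG (Ser): third position 4-fold.
Codon 5 GCU (Ala): third position 4-fold.
Codon 6 UCG (Ser): third position 4-fold.
Codon 7 AAA (Lys): third position 2-fold.
Codon 8 CCC (Pro): third position 4-fold.
Codon 9 GGC (Gly): third position 4-fold.
Codon 10 CAA (Gln): third position 2-fold.
Four-fold degenerate third positions: 7.

7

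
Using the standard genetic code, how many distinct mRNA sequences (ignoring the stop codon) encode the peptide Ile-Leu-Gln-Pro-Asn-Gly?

Ile: 3 codons.
Leu: 6 codons.
Gln: 2 codons.
Pro: 4 codons.
Asn: 2 codons.
Gly: 4 codons.
3 × 6 × 2 × 4 × 2 × 4 = 1152.

1152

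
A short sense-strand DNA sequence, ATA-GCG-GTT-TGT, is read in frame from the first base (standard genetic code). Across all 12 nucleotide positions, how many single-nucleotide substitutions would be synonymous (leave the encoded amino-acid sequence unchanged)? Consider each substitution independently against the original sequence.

9

Codon 1 (ATA, Ile): 2 synonymous substitutions.
Codon 2 (GCG, Ala): 3 synonymous substitutions.
Codon 3 (GTT, Val): 3 synonymous substitutions.
Codon 4 (TGT, Cys): 1 synonymous substitution.
Total: 2 + 3 + 3 + 1 = 9.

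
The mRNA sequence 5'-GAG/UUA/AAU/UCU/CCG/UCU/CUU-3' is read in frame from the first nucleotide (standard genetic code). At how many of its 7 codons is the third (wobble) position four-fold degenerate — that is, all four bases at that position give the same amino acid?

Codon 1 GAG (Glu): third position 2-fold.
Codon 2 UUA (Leu): third position 2-fold.
Codon 3 AAU (Asn): third position 2-fold.
Codon 4 UCU (Ser): third position 4-fold.
Codon 5 CCG (Pro): third position 4-fold.
Codon 6 UCU (Ser): third position 4-fold.
Codon 7 CUU (Leu): third position 4-fold.
Four-fold degenerate third positions: 4.

4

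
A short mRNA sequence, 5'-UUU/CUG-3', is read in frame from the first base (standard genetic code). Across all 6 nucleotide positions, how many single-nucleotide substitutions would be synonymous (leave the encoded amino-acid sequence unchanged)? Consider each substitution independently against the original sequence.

5

Codon 1 (UUU, Phe): 1 synonymous substitution.
Codon 2 (CUG, Leu): 4 synonymous substitutions.
Total: 1 + 4 = 5.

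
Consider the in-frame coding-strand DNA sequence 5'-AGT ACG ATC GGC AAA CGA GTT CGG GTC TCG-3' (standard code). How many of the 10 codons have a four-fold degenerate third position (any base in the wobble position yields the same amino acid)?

7

Codon 1 AGT (Ser): third position 2-fold.
Codon 2 ACG (Thr): third position 4-fold.
Codon 3 ATC (Ile): third position 3-fold.
Codon 4 GGC (Gly): third position 4-fold.
Codon 5 AAA (Lys): third position 2-fold.
Codon 6 CGA (Arg): third position 4-fold.
Codon 7 GTT (Val): third position 4-fold.
Codon 8 CGG (Arg): third position 4-fold.
Codon 9 GTC (Val): third position 4-fold.
Codon 10 TCG (Ser): third position 4-fold.
Four-fold degenerate third positions: 7.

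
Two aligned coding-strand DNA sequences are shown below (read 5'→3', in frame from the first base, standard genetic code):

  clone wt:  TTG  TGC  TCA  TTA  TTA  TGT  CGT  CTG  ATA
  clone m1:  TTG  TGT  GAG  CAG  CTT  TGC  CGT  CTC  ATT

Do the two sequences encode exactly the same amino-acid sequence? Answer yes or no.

no

Codon 1: TTG Leu / TTG Leu — identical.
Codon 2: TGC Cys / TGT Cys — synonymous.
Codon 3: TCA Ser / GAG Glu — nonsynonymous.
Codon 4: TTA Leu / CAG Gln — nonsynonymous.
Codon 5: TTA Leu / CTT Leu — synonymous.
Codon 6: TGT Cys / TGC Cys — synonymous.
Codon 7: CGT Arg / CGT Arg — identical.
Codon 8: CTG Leu / CTC Leu — synonymous.
Codon 9: ATA Ile / ATT Ile — synonymous.
Nonsynonymous differences: 2 → different protein.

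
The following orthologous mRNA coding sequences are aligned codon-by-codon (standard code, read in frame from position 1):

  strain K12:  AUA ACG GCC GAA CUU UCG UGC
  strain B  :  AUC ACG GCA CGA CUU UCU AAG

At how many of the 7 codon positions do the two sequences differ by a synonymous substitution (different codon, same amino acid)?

3

Codon 1: AUA Ile / AUC Ile — synonymous.
Codon 2: ACG Thr / ACG Thr — identical.
Codon 3: GCC Ala / GCA Ala — synonymous.
Codon 4: GAA Glu / CGA Arg — nonsynonymous.
Codon 5: CUU Leu / CUU Leu — identical.
Codon 6: UCG Ser / UCU Ser — synonymous.
Codon 7: UGC Cys / AAG Lys — nonsynonymous.
Synonymous differences: 3.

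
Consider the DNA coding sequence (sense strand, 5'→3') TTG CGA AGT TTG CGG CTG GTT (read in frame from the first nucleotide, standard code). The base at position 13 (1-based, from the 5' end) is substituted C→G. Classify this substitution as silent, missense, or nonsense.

Position 13 falls in codon 5: CGG → Arg.
After the substitution the codon is GGG → Gly.
Arg ≠ Gly, so this is a missense mutation.

missense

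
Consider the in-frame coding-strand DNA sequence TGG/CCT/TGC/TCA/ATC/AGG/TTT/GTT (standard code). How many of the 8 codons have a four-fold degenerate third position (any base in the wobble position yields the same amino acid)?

3

Codon 1 TGG (Trp): third position 1-fold.
Codon 2 CCT (Pro): third position 4-fold.
Codon 3 TGC (Cys): third position 2-fold.
Codon 4 TCA (Ser): third position 4-fold.
Codon 5 ATC (Ile): third position 3-fold.
Codon 6 AGG (Arg): third position 2-fold.
Codon 7 TTT (Phe): third position 2-fold.
Codon 8 GTT (Val): third position 4-fold.
Four-fold degenerate third positions: 3.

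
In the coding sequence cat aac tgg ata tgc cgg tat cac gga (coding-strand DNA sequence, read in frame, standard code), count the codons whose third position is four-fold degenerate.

2

Codon 1 CAT (His): third position 2-fold.
Codon 2 AAC (Asn): third position 2-fold.
Codon 3 TGG (Trp): third position 1-fold.
Codon 4 ATA (Ile): third position 3-fold.
Codon 5 TGC (Cys): third position 2-fold.
Codon 6 CGG (Arg): third position 4-fold.
Codon 7 TAT (Tyr): third position 2-fold.
Codon 8 CAC (His): third position 2-fold.
Codon 9 GGA (Gly): third position 4-fold.
Four-fold degenerate third positions: 2.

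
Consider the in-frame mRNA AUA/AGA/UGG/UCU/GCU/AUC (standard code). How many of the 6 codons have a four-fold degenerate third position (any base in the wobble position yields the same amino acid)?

2

Codon 1 AUA (Ile): third position 3-fold.
Codon 2 AGA (Arg): third position 2-fold.
Codon 3 UGG (Trp): third position 1-fold.
Codon 4 UCU (Ser): third position 4-fold.
Codon 5 GCU (Ala): third position 4-fold.
Codon 6 AUC (Ile): third position 3-fold.
Four-fold degenerate third positions: 2.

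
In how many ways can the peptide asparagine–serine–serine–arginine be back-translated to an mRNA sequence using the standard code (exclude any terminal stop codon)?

Asn: 2 codons.
Ser: 6 codons.
Ser: 6 codons.
Arg: 6 codons.
2 × 6 × 6 × 6 = 432.

432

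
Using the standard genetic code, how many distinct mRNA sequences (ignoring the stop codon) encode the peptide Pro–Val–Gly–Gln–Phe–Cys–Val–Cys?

4096

Pro: 4 codons.
Val: 4 codons.
Gly: 4 codons.
Gln: 2 codons.
Phe: 2 codons.
Cys: 2 codons.
Val: 4 codons.
Cys: 2 codons.
4 × 4 × 4 × 2 × 2 × 2 × 4 × 2 = 4096.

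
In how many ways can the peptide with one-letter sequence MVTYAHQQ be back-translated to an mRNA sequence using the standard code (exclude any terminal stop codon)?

1024

Met: 1 codon.
Val: 4 codons.
Thr: 4 codons.
Tyr: 2 codons.
Ala: 4 codons.
His: 2 codons.
Gln: 2 codons.
Gln: 2 codons.
1 × 4 × 4 × 2 × 4 × 2 × 2 × 2 = 1024.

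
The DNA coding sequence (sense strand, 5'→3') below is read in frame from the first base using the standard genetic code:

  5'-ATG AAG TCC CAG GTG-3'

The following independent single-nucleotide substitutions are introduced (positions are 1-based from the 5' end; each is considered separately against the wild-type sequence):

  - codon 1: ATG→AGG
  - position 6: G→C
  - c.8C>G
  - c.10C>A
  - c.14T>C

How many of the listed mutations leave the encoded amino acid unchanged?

0

Codon 1: ATG (Met) → AGG (Arg) — missense.
Codon 2: AAG (Lys) → AAC (Asn) — missense.
Codon 3: TCC (Ser) → TGC (Cys) — missense.
Codon 4: CAG (Gln) → AAG (Lys) — missense.
Codon 5: GTG (Val) → GCG (Ala) — missense.
Synonymous: 0 of 5.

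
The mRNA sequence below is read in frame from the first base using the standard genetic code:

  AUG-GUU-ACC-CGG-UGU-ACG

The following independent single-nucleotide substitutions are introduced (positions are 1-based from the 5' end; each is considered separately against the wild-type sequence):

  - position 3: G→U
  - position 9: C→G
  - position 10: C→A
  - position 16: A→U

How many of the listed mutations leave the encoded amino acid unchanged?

2

Codon 1: AUG (Met) → AUU (Ile) — missense.
Codon 3: ACC (Thr) → ACG (Thr) — synonymous.
Codon 4: CGG (Arg) → AGG (Arg) — synonymous.
Codon 6: ACG (Thr) → UCG (Ser) — missense.
Synonymous: 2 of 4.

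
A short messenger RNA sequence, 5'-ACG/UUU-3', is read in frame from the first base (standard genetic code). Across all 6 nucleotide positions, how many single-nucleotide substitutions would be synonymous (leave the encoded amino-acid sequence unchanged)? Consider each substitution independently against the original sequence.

4

Codon 1 (ACG, Thr): 3 synonymous substitutions.
Codon 2 (UUU, Phe): 1 synonymous substitution.
Total: 3 + 1 = 4.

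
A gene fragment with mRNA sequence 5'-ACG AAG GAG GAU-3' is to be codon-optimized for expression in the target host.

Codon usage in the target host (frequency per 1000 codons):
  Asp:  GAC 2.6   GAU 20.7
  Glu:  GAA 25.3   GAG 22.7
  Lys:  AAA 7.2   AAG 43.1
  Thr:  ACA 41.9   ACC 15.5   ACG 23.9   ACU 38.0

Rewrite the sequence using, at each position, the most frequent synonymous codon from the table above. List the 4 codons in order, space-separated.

Codon 1 (Thr): best is ACA at 41.9.
Codon 2 (Lys): best is AAG at 43.1.
Codon 3 (Glu): best is GAA at 25.3.
Codon 4 (Asp): best is GAU at 20.7.

ACA AAG GAA GAU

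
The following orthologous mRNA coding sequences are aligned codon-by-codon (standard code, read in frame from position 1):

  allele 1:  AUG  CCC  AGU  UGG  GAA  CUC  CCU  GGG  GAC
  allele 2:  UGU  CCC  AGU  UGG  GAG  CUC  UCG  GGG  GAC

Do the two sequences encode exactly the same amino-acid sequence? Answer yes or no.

Codon 1: AUG Met / UGU Cys — nonsynonymous.
Codon 2: CCC Pro / CCC Pro — identical.
Codon 3: AGU Ser / AGU Ser — identical.
Codon 4: UGG Trp / UGG Trp — identical.
Codon 5: GAA Glu / GAG Glu — synonymous.
Codon 6: CUC Leu / CUC Leu — identical.
Codon 7: CCU Pro / UCG Ser — nonsynonymous.
Codon 8: GGG Gly / GGG Gly — identical.
Codon 9: GAC Asp / GAC Asp — identical.
Nonsynonymous differences: 2 → different protein.

no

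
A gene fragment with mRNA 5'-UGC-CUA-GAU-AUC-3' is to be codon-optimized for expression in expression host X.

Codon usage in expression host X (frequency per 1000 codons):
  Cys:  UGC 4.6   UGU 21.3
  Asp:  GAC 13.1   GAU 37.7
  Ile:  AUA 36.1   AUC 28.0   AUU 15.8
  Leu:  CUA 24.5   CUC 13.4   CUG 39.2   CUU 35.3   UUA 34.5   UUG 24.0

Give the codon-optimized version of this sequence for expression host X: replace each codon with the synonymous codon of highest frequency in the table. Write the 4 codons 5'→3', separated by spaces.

Codon 1 (Cys): best is UGU at 21.3.
Codon 2 (Leu): best is CUG at 39.2.
Codon 3 (Asp): best is GAU at 37.7.
Codon 4 (Ile): best is AUA at 36.1.

UGU CUG GAU AUA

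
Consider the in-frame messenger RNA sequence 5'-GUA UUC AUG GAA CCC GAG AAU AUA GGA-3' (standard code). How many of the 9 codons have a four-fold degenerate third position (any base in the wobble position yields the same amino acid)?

3

Codon 1 GUA (Val): third position 4-fold.
Codon 2 UUC (Phe): third position 2-fold.
Codon 3 AUG (Met): third position 1-fold.
Codon 4 GAA (Glu): third position 2-fold.
Codon 5 CCC (Pro): third position 4-fold.
Codon 6 GAG (Glu): third position 2-fold.
Codon 7 AAU (Asn): third position 2-fold.
Codon 8 AUA (Ile): third position 3-fold.
Codon 9 GGA (Gly): third position 4-fold.
Four-fold degenerate third positions: 3.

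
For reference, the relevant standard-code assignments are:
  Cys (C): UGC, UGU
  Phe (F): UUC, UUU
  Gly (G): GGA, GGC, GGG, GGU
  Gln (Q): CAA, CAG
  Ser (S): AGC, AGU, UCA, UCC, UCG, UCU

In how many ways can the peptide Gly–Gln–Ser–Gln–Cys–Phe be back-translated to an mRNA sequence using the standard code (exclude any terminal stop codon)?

384

Gly: 4 codons.
Gln: 2 codons.
Ser: 6 codons.
Gln: 2 codons.
Cys: 2 codons.
Phe: 2 codons.
4 × 2 × 6 × 2 × 2 × 2 = 384.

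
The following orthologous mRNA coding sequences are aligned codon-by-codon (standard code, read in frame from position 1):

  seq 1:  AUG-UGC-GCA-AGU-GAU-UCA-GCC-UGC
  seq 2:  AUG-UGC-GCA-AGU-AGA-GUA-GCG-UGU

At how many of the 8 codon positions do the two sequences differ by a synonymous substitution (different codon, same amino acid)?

Codon 1: AUG Met / AUG Met — identical.
Codon 2: UGC Cys / UGC Cys — identical.
Codon 3: GCA Ala / GCA Ala — identical.
Codon 4: AGU Ser / AGU Ser — identical.
Codon 5: GAU Asp / AGA Arg — nonsynonymous.
Codon 6: UCA Ser / GUA Val — nonsynonymous.
Codon 7: GCC Ala / GCG Ala — synonymous.
Codon 8: UGC Cys / UGU Cys — synonymous.
Synonymous differences: 2.

2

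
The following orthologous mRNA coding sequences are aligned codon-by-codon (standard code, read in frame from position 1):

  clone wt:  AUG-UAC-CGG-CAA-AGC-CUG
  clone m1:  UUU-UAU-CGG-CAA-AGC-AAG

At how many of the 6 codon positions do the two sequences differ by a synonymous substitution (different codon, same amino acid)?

1

Codon 1: AUG Met / UUU Phe — nonsynonymous.
Codon 2: UAC Tyr / UAU Tyr — synonymous.
Codon 3: CGG Arg / CGG Arg — identical.
Codon 4: CAA Gln / CAA Gln — identical.
Codon 5: AGC Ser / AGC Ser — identical.
Codon 6: CUG Leu / AAG Lys — nonsynonymous.
Synonymous differences: 1.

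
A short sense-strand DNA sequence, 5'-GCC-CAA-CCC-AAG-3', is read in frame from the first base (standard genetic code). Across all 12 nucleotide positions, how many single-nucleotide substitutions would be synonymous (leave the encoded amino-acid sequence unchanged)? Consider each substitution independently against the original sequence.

8

Codon 1 (GCC, Ala): 3 synonymous substitutions.
Codon 2 (CAA, Gln): 1 synonymous substitution.
Codon 3 (CCC, Pro): 3 synonymous substitutions.
Codon 4 (AAG, Lys): 1 synonymous substitution.
Total: 3 + 1 + 3 + 1 = 8.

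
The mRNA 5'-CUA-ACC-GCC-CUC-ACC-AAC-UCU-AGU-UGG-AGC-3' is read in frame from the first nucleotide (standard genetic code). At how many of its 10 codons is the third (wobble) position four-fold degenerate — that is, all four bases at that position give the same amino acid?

6

Codon 1 CUA (Leu): third position 4-fold.
Codon 2 ACC (Thr): third position 4-fold.
Codon 3 GCC (Ala): third position 4-fold.
Codon 4 CUC (Leu): third position 4-fold.
Codon 5 ACC (Thr): third position 4-fold.
Codon 6 AAC (Asn): third position 2-fold.
Codon 7 UCU (Ser): third position 4-fold.
Codon 8 AGU (Ser): third position 2-fold.
Codon 9 UGG (Trp): third position 1-fold.
Codon 10 AGC (Ser): third position 2-fold.
Four-fold degenerate third positions: 6.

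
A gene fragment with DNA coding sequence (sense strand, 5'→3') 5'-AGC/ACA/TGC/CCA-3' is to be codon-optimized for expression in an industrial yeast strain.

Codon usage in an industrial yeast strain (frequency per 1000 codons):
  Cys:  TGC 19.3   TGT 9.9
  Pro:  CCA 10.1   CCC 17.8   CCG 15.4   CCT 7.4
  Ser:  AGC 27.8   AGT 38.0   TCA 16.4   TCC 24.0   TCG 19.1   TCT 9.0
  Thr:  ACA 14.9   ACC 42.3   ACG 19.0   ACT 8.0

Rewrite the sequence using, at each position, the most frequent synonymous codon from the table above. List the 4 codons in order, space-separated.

Codon 1 (Ser): best is AGT at 38.0.
Codon 2 (Thr): best is ACC at 42.3.
Codon 3 (Cys): best is TGC at 19.3.
Codon 4 (Pro): best is CCC at 17.8.

AGT ACC TGC CCC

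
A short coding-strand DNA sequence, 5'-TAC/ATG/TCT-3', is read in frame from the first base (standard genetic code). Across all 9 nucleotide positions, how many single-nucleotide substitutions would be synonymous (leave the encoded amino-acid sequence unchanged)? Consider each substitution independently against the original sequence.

4

Codon 1 (TAC, Tyr): 1 synonymous substitution.
Codon 2 (ATG, Met): 0 synonymous substitutions.
Codon 3 (TCT, Ser): 3 synonymous substitutions.
Total: 1 + 0 + 3 = 4.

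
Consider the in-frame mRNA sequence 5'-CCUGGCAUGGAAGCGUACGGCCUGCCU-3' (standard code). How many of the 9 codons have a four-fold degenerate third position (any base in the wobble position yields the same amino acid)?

6

Codon 1 CCU (Pro): third position 4-fold.
Codon 2 GGC (Gly): third position 4-fold.
Codon 3 AUG (Met): third position 1-fold.
Codon 4 GAA (Glu): third position 2-fold.
Codon 5 GCG (Ala): third position 4-fold.
Codon 6 UAC (Tyr): third position 2-fold.
Codon 7 GGC (Gly): third position 4-fold.
Codon 8 CUG (Leu): third position 4-fold.
Codon 9 CCU (Pro): third position 4-fold.
Four-fold degenerate third positions: 6.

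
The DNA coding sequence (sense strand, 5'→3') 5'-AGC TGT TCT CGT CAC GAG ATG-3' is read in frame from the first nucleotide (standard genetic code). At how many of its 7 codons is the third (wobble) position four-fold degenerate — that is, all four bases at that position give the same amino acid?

Codon 1 AGC (Ser): third position 2-fold.
Codon 2 TGT (Cys): third position 2-fold.
Codon 3 TCT (Ser): third position 4-fold.
Codon 4 CGT (Arg): third position 4-fold.
Codon 5 CAC (His): third position 2-fold.
Codon 6 GAG (Glu): third position 2-fold.
Codon 7 ATG (Met): third position 1-fold.
Four-fold degenerate third positions: 2.

2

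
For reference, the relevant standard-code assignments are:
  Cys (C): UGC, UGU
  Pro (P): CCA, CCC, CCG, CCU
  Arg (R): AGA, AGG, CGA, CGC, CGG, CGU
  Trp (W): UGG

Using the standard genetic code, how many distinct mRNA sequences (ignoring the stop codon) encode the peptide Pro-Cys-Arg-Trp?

48

Pro: 4 codons.
Cys: 2 codons.
Arg: 6 codons.
Trp: 1 codon.
4 × 2 × 6 × 1 = 48.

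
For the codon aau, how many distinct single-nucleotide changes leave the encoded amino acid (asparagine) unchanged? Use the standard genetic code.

Position 1: none → 0 synonymous.
Position 2: none → 0 synonymous.
Position 3: AAC → 1 synonymous.
Total: 0 + 0 + 1 = 1.

1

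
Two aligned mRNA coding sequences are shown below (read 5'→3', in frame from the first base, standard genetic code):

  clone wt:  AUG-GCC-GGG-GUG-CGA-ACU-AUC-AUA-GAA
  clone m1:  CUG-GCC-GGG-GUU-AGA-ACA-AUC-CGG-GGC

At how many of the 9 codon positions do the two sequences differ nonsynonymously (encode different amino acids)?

Codon 1: AUG Met / CUG Leu — nonsynonymous.
Codon 2: GCC Ala / GCC Ala — identical.
Codon 3: GGG Gly / GGG Gly — identical.
Codon 4: GUG Val / GUU Val — synonymous.
Codon 5: CGA Arg / AGA Arg — synonymous.
Codon 6: ACU Thr / ACA Thr — synonymous.
Codon 7: AUC Ile / AUC Ile — identical.
Codon 8: AUA Ile / CGG Arg — nonsynonymous.
Codon 9: GAA Glu / GGC Gly — nonsynonymous.
Nonsynonymous differences: 3.

3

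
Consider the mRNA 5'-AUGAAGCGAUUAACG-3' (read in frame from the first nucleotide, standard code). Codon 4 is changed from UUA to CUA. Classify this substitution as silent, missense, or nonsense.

Position 10 falls in codon 4: UUA → Leu.
After the substitution the codon is CUA → Leu.
Both encode Leu, so the change is synonymous.

silent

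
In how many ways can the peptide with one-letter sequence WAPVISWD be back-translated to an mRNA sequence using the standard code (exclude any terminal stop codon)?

Trp: 1 codon.
Ala: 4 codons.
Pro: 4 codons.
Val: 4 codons.
Ile: 3 codons.
Ser: 6 codons.
Trp: 1 codon.
Asp: 2 codons.
1 × 4 × 4 × 4 × 3 × 6 × 1 × 2 = 2304.

2304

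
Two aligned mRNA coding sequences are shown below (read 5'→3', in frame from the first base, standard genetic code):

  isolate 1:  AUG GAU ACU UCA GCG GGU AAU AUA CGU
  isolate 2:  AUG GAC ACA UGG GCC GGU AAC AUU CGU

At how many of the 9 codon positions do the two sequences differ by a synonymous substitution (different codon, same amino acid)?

Codon 1: AUG Met / AUG Met — identical.
Codon 2: GAU Asp / GAC Asp — synonymous.
Codon 3: ACU Thr / ACA Thr — synonymous.
Codon 4: UCA Ser / UGG Trp — nonsynonymous.
Codon 5: GCG Ala / GCC Ala — synonymous.
Codon 6: GGU Gly / GGU Gly — identical.
Codon 7: AAU Asn / AAC Asn — synonymous.
Codon 8: AUA Ile / AUU Ile — synonymous.
Codon 9: CGU Arg / CGU Arg — identical.
Synonymous differences: 5.

5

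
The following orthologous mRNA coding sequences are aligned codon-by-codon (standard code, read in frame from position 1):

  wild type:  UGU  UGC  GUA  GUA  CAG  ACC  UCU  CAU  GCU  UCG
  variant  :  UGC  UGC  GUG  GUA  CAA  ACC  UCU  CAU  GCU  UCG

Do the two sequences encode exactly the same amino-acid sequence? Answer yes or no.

Codon 1: UGU Cys / UGC Cys — synonymous.
Codon 2: UGC Cys / UGC Cys — identical.
Codon 3: GUA Val / GUG Val — synonymous.
Codon 4: GUA Val / GUA Val — identical.
Codon 5: CAG Gln / CAA Gln — synonymous.
Codon 6: ACC Thr / ACC Thr — identical.
Codon 7: UCU Ser / UCU Ser — identical.
Codon 8: CAU His / CAU His — identical.
Codon 9: GCU Ala / GCU Ala — identical.
Codon 10: UCG Ser / UCG Ser — identical.
Nonsynonymous differences: 0 → same protein.

yes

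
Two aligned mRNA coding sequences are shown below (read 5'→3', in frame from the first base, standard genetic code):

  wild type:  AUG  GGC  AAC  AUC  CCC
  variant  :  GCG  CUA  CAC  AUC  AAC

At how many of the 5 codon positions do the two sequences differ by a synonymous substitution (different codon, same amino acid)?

0

Codon 1: AUG Met / GCG Ala — nonsynonymous.
Codon 2: GGC Gly / CUA Leu — nonsynonymous.
Codon 3: AAC Asn / CAC His — nonsynonymous.
Codon 4: AUC Ile / AUC Ile — identical.
Codon 5: CCC Pro / AAC Asn — nonsynonymous.
Synonymous differences: 0.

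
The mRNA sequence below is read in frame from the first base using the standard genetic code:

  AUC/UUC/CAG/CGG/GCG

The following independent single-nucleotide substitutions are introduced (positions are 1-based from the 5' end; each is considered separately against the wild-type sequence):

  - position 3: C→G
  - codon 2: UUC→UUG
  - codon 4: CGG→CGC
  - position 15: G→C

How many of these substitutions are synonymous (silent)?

2

Codon 1: AUC (Ile) → AUG (Met) — missense.
Codon 2: UUC (Phe) → UUG (Leu) — missense.
Codon 4: CGG (Arg) → CGC (Arg) — synonymous.
Codon 5: GCG (Ala) → GCC (Ala) — synonymous.
Synonymous: 2 of 4.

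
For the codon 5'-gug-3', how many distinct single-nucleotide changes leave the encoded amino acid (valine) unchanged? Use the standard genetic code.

Position 1: none → 0 synonymous.
Position 2: none → 0 synonymous.
Position 3: GUU, GUC, GUA → 3 synonymous.
Total: 0 + 0 + 3 = 3.

3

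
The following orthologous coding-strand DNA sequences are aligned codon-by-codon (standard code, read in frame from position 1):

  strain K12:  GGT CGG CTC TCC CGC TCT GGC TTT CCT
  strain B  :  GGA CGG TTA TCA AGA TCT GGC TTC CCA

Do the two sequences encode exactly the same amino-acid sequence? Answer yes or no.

Codon 1: GGT Gly / GGA Gly — synonymous.
Codon 2: CGG Arg / CGG Arg — identical.
Codon 3: CTC Leu / TTA Leu — synonymous.
Codon 4: TCC Ser / TCA Ser — synonymous.
Codon 5: CGC Arg / AGA Arg — synonymous.
Codon 6: TCT Ser / TCT Ser — identical.
Codon 7: GGC Gly / GGC Gly — identical.
Codon 8: TTT Phe / TTC Phe — synonymous.
Codon 9: CCT Pro / CCA Pro — synonymous.
Nonsynonymous differences: 0 → same protein.

yes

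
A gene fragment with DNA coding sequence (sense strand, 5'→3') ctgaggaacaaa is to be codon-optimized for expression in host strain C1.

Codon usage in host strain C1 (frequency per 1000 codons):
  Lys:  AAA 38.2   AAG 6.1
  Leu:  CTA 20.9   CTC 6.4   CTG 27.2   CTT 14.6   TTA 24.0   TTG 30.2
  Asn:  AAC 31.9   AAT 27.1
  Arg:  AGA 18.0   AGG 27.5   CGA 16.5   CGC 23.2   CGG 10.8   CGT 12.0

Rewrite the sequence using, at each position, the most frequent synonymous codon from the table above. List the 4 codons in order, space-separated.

TTG AGG AAC AAA

Codon 1 (Leu): best is TTG at 30.2.
Codon 2 (Arg): best is AGG at 27.5.
Codon 3 (Asn): best is AAC at 31.9.
Codon 4 (Lys): best is AAA at 38.2.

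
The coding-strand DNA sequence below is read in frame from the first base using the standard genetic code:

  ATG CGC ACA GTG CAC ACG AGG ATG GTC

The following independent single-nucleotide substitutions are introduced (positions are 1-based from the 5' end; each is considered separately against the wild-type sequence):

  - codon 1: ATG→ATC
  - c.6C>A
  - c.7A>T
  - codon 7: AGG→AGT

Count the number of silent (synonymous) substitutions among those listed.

1

Codon 1: ATG (Met) → ATC (Ile) — missense.
Codon 2: CGC (Arg) → CGA (Arg) — synonymous.
Codon 3: ACA (Thr) → TCA (Ser) — missense.
Codon 7: AGG (Arg) → AGT (Ser) — missense.
Synonymous: 1 of 4.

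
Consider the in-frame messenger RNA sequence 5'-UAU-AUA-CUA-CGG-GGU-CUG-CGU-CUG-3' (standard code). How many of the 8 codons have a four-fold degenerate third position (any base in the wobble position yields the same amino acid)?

6

Codon 1 UAU (Tyr): third position 2-fold.
Codon 2 AUA (Ile): third position 3-fold.
Codon 3 CUA (Leu): third position 4-fold.
Codon 4 CGG (Arg): third position 4-fold.
Codon 5 GGU (Gly): third position 4-fold.
Codon 6 CUG (Leu): third position 4-fold.
Codon 7 CGU (Arg): third position 4-fold.
Codon 8 CUG (Leu): third position 4-fold.
Four-fold degenerate third positions: 6.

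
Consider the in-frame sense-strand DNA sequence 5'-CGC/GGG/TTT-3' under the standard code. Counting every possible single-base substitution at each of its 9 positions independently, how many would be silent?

Codon 1 (CGC, Arg): 3 synonymous substitutions.
Codon 2 (GGG, Gly): 3 synonymous substitutions.
Codon 3 (TTT, Phe): 1 synonymous substitution.
Total: 3 + 3 + 1 = 7.

7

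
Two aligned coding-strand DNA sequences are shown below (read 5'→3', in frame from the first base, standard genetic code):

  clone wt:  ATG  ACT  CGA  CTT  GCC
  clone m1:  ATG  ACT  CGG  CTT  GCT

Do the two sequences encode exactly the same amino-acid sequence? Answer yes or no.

Codon 1: ATG Met / ATG Met — identical.
Codon 2: ACT Thr / ACT Thr — identical.
Codon 3: CGA Arg / CGG Arg — synonymous.
Codon 4: CTT Leu / CTT Leu — identical.
Codon 5: GCC Ala / GCT Ala — synonymous.
Nonsynonymous differences: 0 → same protein.

yes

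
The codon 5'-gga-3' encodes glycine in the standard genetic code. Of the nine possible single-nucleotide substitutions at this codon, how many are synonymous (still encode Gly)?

Position 1: none → 0 synonymous.
Position 2: none → 0 synonymous.
Position 3: GGT, GGC, GGG → 3 synonymous.
Total: 0 + 0 + 3 = 3.

3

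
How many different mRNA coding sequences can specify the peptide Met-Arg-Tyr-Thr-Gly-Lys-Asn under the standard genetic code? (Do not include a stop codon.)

768

Met: 1 codon.
Arg: 6 codons.
Tyr: 2 codons.
Thr: 4 codons.
Gly: 4 codons.
Lys: 2 codons.
Asn: 2 codons.
1 × 6 × 2 × 4 × 4 × 2 × 2 = 768.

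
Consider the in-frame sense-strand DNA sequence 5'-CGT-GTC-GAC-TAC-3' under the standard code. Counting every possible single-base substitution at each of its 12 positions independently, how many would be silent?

Codon 1 (CGT, Arg): 3 synonymous substitutions.
Codon 2 (GTC, Val): 3 synonymous substitutions.
Codon 3 (GAC, Asp): 1 synonymous substitution.
Codon 4 (TAC, Tyr): 1 synonymous substitution.
Total: 3 + 3 + 1 + 1 = 8.

8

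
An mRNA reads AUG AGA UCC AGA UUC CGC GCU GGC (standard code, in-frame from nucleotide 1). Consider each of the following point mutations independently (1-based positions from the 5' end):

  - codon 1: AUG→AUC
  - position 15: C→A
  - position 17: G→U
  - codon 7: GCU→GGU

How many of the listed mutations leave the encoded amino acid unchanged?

Codon 1: AUG (Met) → AUC (Ile) — missense.
Codon 5: UUC (Phe) → UUA (Leu) — missense.
Codon 6: CGC (Arg) → CUC (Leu) — missense.
Codon 7: GCU (Ala) → GGU (Gly) — missense.
Synonymous: 0 of 4.

0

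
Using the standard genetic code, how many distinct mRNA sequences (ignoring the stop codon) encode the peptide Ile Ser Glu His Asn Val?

576

Ile: 3 codons.
Ser: 6 codons.
Glu: 2 codons.
His: 2 codons.
Asn: 2 codons.
Val: 4 codons.
3 × 6 × 2 × 2 × 2 × 4 = 576.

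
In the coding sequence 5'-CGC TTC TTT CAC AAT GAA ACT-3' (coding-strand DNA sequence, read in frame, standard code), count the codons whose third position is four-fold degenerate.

2

Codon 1 CGC (Arg): third position 4-fold.
Codon 2 TTC (Phe): third position 2-fold.
Codon 3 TTT (Phe): third position 2-fold.
Codon 4 CAC (His): third position 2-fold.
Codon 5 AAT (Asn): third position 2-fold.
Codon 6 GAA (Glu): third position 2-fold.
Codon 7 ACT (Thr): third position 4-fold.
Four-fold degenerate third positions: 2.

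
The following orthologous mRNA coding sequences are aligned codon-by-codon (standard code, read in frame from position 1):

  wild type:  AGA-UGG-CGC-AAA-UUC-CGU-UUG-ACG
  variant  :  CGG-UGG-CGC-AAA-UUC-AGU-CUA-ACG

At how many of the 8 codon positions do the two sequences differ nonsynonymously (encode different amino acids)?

Codon 1: AGA Arg / CGG Arg — synonymous.
Codon 2: UGG Trp / UGG Trp — identical.
Codon 3: CGC Arg / CGC Arg — identical.
Codon 4: AAA Lys / AAA Lys — identical.
Codon 5: UUC Phe / UUC Phe — identical.
Codon 6: CGU Arg / AGU Ser — nonsynonymous.
Codon 7: UUG Leu / CUA Leu — synonymous.
Codon 8: ACG Thr / ACG Thr — identical.
Nonsynonymous differences: 1.

1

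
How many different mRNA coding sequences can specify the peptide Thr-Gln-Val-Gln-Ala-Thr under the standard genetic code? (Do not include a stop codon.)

1024

Thr: 4 codons.
Gln: 2 codons.
Val: 4 codons.
Gln: 2 codons.
Ala: 4 codons.
Thr: 4 codons.
4 × 2 × 4 × 2 × 4 × 4 = 1024.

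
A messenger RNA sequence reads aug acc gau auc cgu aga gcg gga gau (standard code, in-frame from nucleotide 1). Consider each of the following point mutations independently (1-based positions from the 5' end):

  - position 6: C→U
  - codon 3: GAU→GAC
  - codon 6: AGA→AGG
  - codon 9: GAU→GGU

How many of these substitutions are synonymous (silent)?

Codon 2: ACC (Thr) → ACU (Thr) — synonymous.
Codon 3: GAU (Asp) → GAC (Asp) — synonymous.
Codon 6: AGA (Arg) → AGG (Arg) — synonymous.
Codon 9: GAU (Asp) → GGU (Gly) — missense.
Synonymous: 3 of 4.

3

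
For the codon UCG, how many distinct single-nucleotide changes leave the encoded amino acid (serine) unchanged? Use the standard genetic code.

3

Position 1: none → 0 synonymous.
Position 2: none → 0 synonymous.
Position 3: UCU, UCC, UCA → 3 synonymous.
Total: 0 + 0 + 3 = 3.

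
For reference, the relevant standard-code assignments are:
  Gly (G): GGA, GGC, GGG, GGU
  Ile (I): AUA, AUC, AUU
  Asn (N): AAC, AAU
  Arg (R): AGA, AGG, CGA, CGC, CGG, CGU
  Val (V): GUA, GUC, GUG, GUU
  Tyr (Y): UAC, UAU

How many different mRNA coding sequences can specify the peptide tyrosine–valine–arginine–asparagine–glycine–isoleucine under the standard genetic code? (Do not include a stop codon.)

1152

Tyr: 2 codons.
Val: 4 codons.
Arg: 6 codons.
Asn: 2 codons.
Gly: 4 codons.
Ile: 3 codons.
2 × 4 × 6 × 2 × 4 × 3 = 1152.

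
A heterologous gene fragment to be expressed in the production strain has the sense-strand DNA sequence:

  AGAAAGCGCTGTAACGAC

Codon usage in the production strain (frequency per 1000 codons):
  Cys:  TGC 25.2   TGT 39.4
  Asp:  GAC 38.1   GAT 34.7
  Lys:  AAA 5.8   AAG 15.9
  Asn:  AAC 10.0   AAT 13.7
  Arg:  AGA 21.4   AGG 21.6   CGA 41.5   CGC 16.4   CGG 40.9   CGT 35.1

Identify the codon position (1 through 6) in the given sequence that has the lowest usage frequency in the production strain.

Codon 1 AGA (Arg): 21.4 per 1000.
Codon 2 AAG (Lys): 15.9 per 1000.
Codon 3 CGC (Arg): 16.4 per 1000.
Codon 4 TGT (Cys): 39.4 per 1000.
Codon 5 AAC (Asn): 10.0 per 1000.
Codon 6 GAC (Asp): 38.1 per 1000.
Lowest frequency is 10.0 at codon 5.

5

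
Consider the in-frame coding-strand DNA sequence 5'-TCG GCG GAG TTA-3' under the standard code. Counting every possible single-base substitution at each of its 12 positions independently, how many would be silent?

Codon 1 (TCG, Ser): 3 synonymous substitutions.
Codon 2 (GCG, Ala): 3 synonymous substitutions.
Codon 3 (GAG, Glu): 1 synonymous substitution.
Codon 4 (TTA, Leu): 2 synonymous substitutions.
Total: 3 + 3 + 1 + 2 = 9.

9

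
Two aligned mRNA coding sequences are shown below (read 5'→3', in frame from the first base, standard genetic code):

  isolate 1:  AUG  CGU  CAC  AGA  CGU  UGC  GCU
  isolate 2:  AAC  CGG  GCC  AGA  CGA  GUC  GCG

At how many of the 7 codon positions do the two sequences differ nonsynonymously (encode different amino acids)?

Codon 1: AUG Met / AAC Asn — nonsynonymous.
Codon 2: CGU Arg / CGG Arg — synonymous.
Codon 3: CAC His / GCC Ala — nonsynonymous.
Codon 4: AGA Arg / AGA Arg — identical.
Codon 5: CGU Arg / CGA Arg — synonymous.
Codon 6: UGC Cys / GUC Val — nonsynonymous.
Codon 7: GCU Ala / GCG Ala — synonymous.
Nonsynonymous differences: 3.

3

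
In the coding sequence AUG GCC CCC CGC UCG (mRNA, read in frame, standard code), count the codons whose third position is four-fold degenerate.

4

Codon 1 AUG (Met): third position 1-fold.
Codon 2 GCC (Ala): third position 4-fold.
Codon 3 CCC (Pro): third position 4-fold.
Codon 4 CGC (Arg): third position 4-fold.
Codon 5 UCG (Ser): third position 4-fold.
Four-fold degenerate third positions: 4.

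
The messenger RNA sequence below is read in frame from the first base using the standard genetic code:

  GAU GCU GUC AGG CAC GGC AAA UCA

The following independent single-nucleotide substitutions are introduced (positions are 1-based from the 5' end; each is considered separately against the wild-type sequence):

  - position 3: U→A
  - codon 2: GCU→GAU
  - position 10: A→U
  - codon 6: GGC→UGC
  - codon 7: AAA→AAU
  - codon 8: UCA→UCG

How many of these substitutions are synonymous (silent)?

Codon 1: GAU (Asp) → GAA (Glu) — missense.
Codon 2: GCU (Ala) → GAU (Asp) — missense.
Codon 4: AGG (Arg) → UGG (Trp) — missense.
Codon 6: GGC (Gly) → UGC (Cys) — missense.
Codon 7: AAA (Lys) → AAU (Asn) — missense.
Codon 8: UCA (Ser) → UCG (Ser) — synonymous.
Synonymous: 1 of 6.

1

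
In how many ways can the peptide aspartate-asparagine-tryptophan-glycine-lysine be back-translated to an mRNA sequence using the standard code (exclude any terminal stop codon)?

Asp: 2 codons.
Asn: 2 codons.
Trp: 1 codon.
Gly: 4 codons.
Lys: 2 codons.
2 × 2 × 1 × 4 × 2 = 32.

32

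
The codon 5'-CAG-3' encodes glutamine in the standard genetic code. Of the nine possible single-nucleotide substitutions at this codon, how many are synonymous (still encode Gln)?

1

Position 1: none → 0 synonymous.
Position 2: none → 0 synonymous.
Position 3: CAA → 1 synonymous.
Total: 0 + 0 + 1 = 1.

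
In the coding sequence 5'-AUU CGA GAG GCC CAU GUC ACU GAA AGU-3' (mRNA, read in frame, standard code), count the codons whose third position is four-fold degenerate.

Codon 1 AUU (Ile): third position 3-fold.
Codon 2 CGA (Arg): third position 4-fold.
Codon 3 GAG (Glu): third position 2-fold.
Codon 4 GCC (Ala): third position 4-fold.
Codon 5 CAU (His): third position 2-fold.
Codon 6 GUC (Val): third position 4-fold.
Codon 7 ACU (Thr): third position 4-fold.
Codon 8 GAA (Glu): third position 2-fold.
Codon 9 AGU (Ser): third position 2-fold.
Four-fold degenerate third positions: 4.

4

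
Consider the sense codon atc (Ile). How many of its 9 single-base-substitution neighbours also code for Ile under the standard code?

2

Position 1: none → 0 synonymous.
Position 2: none → 0 synonymous.
Position 3: ATT, ATA → 2 synonymous.
Total: 0 + 0 + 2 = 2.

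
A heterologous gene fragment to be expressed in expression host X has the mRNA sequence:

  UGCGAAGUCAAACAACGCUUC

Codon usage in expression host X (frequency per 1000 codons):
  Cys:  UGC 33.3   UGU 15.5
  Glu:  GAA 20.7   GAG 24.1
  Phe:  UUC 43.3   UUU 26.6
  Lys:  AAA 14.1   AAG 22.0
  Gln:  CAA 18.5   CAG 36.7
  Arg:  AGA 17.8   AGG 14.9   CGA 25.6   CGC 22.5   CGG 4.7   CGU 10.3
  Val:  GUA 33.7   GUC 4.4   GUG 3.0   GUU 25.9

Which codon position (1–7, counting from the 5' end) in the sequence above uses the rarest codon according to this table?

Codon 1 UGC (Cys): 33.3 per 1000.
Codon 2 GAA (Glu): 20.7 per 1000.
Codon 3 GUC (Val): 4.4 per 1000.
Codon 4 AAA (Lys): 14.1 per 1000.
Codon 5 CAA (Gln): 18.5 per 1000.
Codon 6 CGC (Arg): 22.5 per 1000.
Codon 7 UUC (Phe): 43.3 per 1000.
Lowest frequency is 4.4 at codon 3.

3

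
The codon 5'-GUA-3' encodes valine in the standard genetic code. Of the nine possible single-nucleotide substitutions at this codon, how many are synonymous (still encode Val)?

Position 1: none → 0 synonymous.
Position 2: none → 0 synonymous.
Position 3: GUU, GUC, GUG → 3 synonymous.
Total: 0 + 0 + 3 = 3.

3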